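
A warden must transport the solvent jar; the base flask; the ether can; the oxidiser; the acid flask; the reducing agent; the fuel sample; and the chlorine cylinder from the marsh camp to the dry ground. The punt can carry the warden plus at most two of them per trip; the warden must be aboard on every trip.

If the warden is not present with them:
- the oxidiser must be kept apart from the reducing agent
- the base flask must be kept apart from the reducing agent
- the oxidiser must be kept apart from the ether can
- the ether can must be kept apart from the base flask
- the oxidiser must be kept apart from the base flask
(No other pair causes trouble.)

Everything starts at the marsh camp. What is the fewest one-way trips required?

13

Counting alone: the warden can take at most 2 across per trip to the dry ground, so moving all 8 needs at least 4 loaded trips out, with a return between consecutive ones — at least 7 crossings.
The safety rule pushes this higher. Following every safe sequence of crossings, the most of the 8 that can be at the dry ground as the punt arrives there on crossings 7, 9, 11 is 5, 6, 7 respectively — never all 8.
So no plan with fewer than 13 crossings exists, and this one achieves 13:
1. Warden goes to the dry ground with the base flask and the oxidiser.
2. Warden goes back to the marsh camp with the base flask.
3. Warden goes to the dry ground with the base flask and the solvent jar.
4. Warden goes back to the marsh camp with the base flask.
5. Warden goes to the dry ground with the acid flask and the base flask.
6. Warden goes back to the marsh camp with the base flask.
7. Warden goes to the dry ground with the base flask and the fuel sample.
8. Warden goes back to the marsh camp with the base flask.
9. Warden goes to the dry ground with the base flask and the chlorine cylinder.
10. Warden goes back to the marsh camp with the base flask.
11. Warden goes to the dry ground with the ether can and the reducing agent.
12. Warden goes back to the marsh camp with the oxidiser.
13. Warden goes to the dry ground with the base flask and the oxidiser.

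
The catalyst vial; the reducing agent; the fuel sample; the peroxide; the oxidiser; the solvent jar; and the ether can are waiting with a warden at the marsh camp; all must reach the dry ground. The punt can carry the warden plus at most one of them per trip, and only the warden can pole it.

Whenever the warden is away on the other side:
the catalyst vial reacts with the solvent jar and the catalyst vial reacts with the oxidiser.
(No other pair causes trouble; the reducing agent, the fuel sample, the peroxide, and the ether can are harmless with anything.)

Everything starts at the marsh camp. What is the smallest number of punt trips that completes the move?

Counting alone: the warden can take at most 1 across per trip to the dry ground, so moving all 7 needs at least 7 loaded trips out, with a return between consecutive ones — at least 13 crossings.
The safety rule pushes this higher. Following every safe sequence of crossings, the most of the 7 that can be at the dry ground as the punt arrives there on crossing 13 is 6 — never all 7.
So no plan with fewer than 15 crossings exists, and this one achieves 15:
1. Warden goes to the dry ground with the catalyst vial.  [the marsh camp: the ether can, the fuel sample, the oxidiser, the peroxide, the reducing agent, the solvent jar | the dry ground: the catalyst vial]
2. Warden goes back to the marsh camp alone.  [the marsh camp: the ether can, the fuel sample, the oxidiser, the peroxide, the reducing agent, the solvent jar | the dry ground: the catalyst vial]
3. Warden goes to the dry ground with the reducing agent.  [the marsh camp: the ether can, the fuel sample, the oxidiser, the peroxide, the solvent jar | the dry ground: the catalyst vial, the reducing agent]
4. Warden goes back to the marsh camp alone.  [the marsh camp: the ether can, the fuel sample, the oxidiser, the peroxide, the solvent jar | the dry ground: the catalyst vial, the reducing agent]
5. Warden goes to the dry ground with the fuel sample.  [the marsh camp: the ether can, the oxidiser, the peroxide, the solvent jar | the dry ground: the catalyst vial, the fuel sample, the reducing agent]
6. Warden goes back to the marsh camp alone.  [the marsh camp: the ether can, the oxidiser, the peroxide, the solvent jar | the dry ground: the catalyst vial, the fuel sample, the reducing agent]
7. Warden goes to the dry ground with the peroxide.  [the marsh camp: the ether can, the oxidiser, the solvent jar | the dry ground: the catalyst vial, the fuel sample, the peroxide, the reducing agent]
8. Warden goes back to the marsh camp alone.  [the marsh camp: the ether can, the oxidiser, the solvent jar | the dry ground: the catalyst vial, the fuel sample, the peroxide, the reducing agent]
9. Warden goes to the dry ground with the oxidiser.  [the marsh camp: the ether can, the solvent jar | the dry ground: the catalyst vial, the fuel sample, the oxidiser, the peroxide, the reducing agent]
10. Warden goes back to the marsh camp with the catalyst vial.  [the marsh camp: the catalyst vial, the ether can, the solvent jar | the dry ground: the fuel sample, the oxidiser, the peroxide, the reducing agent]
11. Warden goes to the dry ground with the solvent jar.  [the marsh camp: the catalyst vial, the ether can | the dry ground: the fuel sample, the oxidiser, the peroxide, the reducing agent, the solvent jar]
12. Warden goes back to the marsh camp alone.  [the marsh camp: the catalyst vial, the ether can | the dry ground: the fuel sample, the oxidiser, the peroxide, the reducing agent, the solvent jar]
13. Warden goes to the dry ground with the ether can.  [the marsh camp: the catalyst vial | the dry ground: the ether can, the fuel sample, the oxidiser, the peroxide, the reducing agent, the solvent jar]
14. Warden goes back to the marsh camp alone.  [the marsh camp: the catalyst vial | the dry ground: the ether can, the fuel sample, the oxidiser, the peroxide, the reducing agent, the solvent jar]
15. Warden goes to the dry ground with the catalyst vial.  [the marsh camp: — | the dry ground: the catalyst vial, the ether can, the fuel sample, the oxidiser, the peroxide, the reducing agent, the solvent jar]

15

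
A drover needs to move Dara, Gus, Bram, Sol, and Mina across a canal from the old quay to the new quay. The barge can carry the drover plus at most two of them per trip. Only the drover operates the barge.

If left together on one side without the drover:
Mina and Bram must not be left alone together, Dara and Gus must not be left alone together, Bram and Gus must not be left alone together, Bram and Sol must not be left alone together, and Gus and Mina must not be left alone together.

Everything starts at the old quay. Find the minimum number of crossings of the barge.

Counting alone: the drover can take at most 2 across per trip to the new quay, so moving all 5 needs at least 3 loaded trips out, with a return between consecutive ones — at least 5 crossings.
The safety rule pushes this higher. Following every safe sequence of crossings, the most of the 5 that can be at the new quay as the barge arrives there on crossing 5 is 4 — never all 5.
So no plan with fewer than 7 crossings exists, and this one achieves 7:
1. Drover goes to the new quay with Bram and Gus.
2. Drover goes back to the old quay with Gus.
3. Drover goes to the new quay with Dara and Gus.
4. Drover goes back to the old quay with Gus.
5. Drover goes to the new quay with Mina and Sol.
6. Drover goes back to the old quay with Bram.
7. Drover goes to the new quay with Bram and Gus.

7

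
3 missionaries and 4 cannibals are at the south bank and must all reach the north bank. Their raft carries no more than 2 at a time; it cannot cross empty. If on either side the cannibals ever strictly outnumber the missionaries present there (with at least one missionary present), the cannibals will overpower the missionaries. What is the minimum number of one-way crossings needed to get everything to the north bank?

The cannibals already outnumber the missionaries at the south bank before anyone moves, so the starting position itself is disallowed.

impossible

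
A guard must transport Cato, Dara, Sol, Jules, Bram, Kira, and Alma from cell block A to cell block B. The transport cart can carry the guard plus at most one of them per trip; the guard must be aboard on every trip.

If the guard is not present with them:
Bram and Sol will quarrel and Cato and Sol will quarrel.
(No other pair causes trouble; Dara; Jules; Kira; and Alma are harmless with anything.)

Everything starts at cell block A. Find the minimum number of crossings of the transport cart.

15

Counting alone: the guard can take at most 1 across per trip to cell block B, so moving all 7 needs at least 7 loaded trips out, with a return between consecutive ones — at least 13 crossings.
The safety rule pushes this higher. Following every safe sequence of crossings, the most of the 7 that can be at cell block B as the transport cart arrives there on crossing 13 is 6 — never all 7.
So no plan with fewer than 15 crossings exists, and this one achieves 15:
1. Guard goes to cell block B with Sol.  [cell block A: Alma, Bram, Cato, Dara, Jules, Kira | cell block B: Sol]
2. Guard goes back to cell block A alone.  [cell block A: Alma, Bram, Cato, Dara, Jules, Kira | cell block B: Sol]
3. Guard goes to cell block B with Cato.  [cell block A: Alma, Bram, Dara, Jules, Kira | cell block B: Cato, Sol]
4. Guard goes back to cell block A with Sol.  [cell block A: Alma, Bram, Dara, Jules, Kira, Sol | cell block B: Cato]
5. Guard goes to cell block B with Bram.  [cell block A: Alma, Dara, Jules, Kira, Sol | cell block B: Bram, Cato]
6. Guard goes back to cell block A alone.  [cell block A: Alma, Dara, Jules, Kira, Sol | cell block B: Bram, Cato]
7. Guard goes to cell block B with Dara.  [cell block A: Alma, Jules, Kira, Sol | cell block B: Bram, Cato, Dara]
8. Guard goes back to cell block A alone.  [cell block A: Alma, Jules, Kira, Sol | cell block B: Bram, Cato, Dara]
9. Guard goes to cell block B with Jules.  [cell block A: Alma, Kira, Sol | cell block B: Bram, Cato, Dara, Jules]
10. Guard goes back to cell block A alone.  [cell block A: Alma, Kira, Sol | cell block B: Bram, Cato, Dara, Jules]
11. Guard goes to cell block B with Kira.  [cell block A: Alma, Sol | cell block B: Bram, Cato, Dara, Jules, Kira]
12. Guard goes back to cell block A alone.  [cell block A: Alma, Sol | cell block B: Bram, Cato, Dara, Jules, Kira]
13. Guard goes to cell block B with Alma.  [cell block A: Sol | cell block B: Alma, Bram, Cato, Dara, Jules, Kira]
14. Guard goes back to cell block A alone.  [cell block A: Sol | cell block B: Alma, Bram, Cato, Dara, Jules, Kira]
15. Guard goes to cell block B with Sol.  [cell block A: — | cell block B: Alma, Bram, Cato, Dara, Jules, Kira, Sol]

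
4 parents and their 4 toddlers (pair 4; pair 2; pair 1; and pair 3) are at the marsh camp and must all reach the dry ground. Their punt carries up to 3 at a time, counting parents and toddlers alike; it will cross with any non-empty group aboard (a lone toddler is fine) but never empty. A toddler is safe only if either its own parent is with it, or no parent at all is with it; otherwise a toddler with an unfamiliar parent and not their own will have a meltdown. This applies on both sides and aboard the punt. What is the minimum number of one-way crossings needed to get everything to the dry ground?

9

Counting alone: each trip to the dry ground takes at most 3 across and each return brings at least 1 back, so after t trips out (and t−1 returns) at most 3t − (t−1) of the 8 are across; that first reaches 8 at t = 4, so at least 7 crossings are needed.
The safety rule pushes this higher. Following every safe sequence of crossings, the most of the 8 that can be at the dry ground as the punt arrives there on crossing 7 is 7 — never all 8.
So no plan with fewer than 9 crossings exists, and this one achieves 9:
1. parent 4 and toddler 4 cross → the dry ground.
2. parent 4 crosses ← the marsh camp.
3. parent 2, parent 4, and toddler 2 cross → the dry ground.
4. parent 4 and toddler 4 cross ← the marsh camp.
5. parent 1, parent 3, and parent 4 cross → the dry ground.
6. toddler 2 crosses ← the marsh camp.
7. toddler 2 and toddler 4 cross → the dry ground.
8. toddler 4 crosses ← the marsh camp.
9. toddler 1, toddler 3, and toddler 4 cross → the dry ground.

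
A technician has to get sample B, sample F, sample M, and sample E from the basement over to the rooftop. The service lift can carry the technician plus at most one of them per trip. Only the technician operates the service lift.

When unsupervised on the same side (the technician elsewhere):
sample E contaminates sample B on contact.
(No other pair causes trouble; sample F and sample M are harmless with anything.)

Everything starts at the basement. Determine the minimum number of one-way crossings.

7

Counting alone: the technician can take at most 1 across per trip to the rooftop, so moving all 4 needs at least 4 loaded trips out, with a return between consecutive ones — at least 7 crossings.
The plan below uses exactly 7 crossings, so it is optimal:
1. Technician goes to the rooftop with sample B.  [the basement: sample E, sample F, sample M | the rooftop: sample B]
2. Technician goes back to the basement alone.  [the basement: sample E, sample F, sample M | the rooftop: sample B]
3. Technician goes to the rooftop with sample F.  [the basement: sample E, sample M | the rooftop: sample B, sample F]
4. Technician goes back to the basement alone.  [the basement: sample E, sample M | the rooftop: sample B, sample F]
5. Technician goes to the rooftop with sample M.  [the basement: sample E | the rooftop: sample B, sample F, sample M]
6. Technician goes back to the basement alone.  [the basement: sample E | the rooftop: sample B, sample F, sample M]
7. Technician goes to the rooftop with sample E.  [the basement: — | the rooftop: sample B, sample E, sample F, sample M]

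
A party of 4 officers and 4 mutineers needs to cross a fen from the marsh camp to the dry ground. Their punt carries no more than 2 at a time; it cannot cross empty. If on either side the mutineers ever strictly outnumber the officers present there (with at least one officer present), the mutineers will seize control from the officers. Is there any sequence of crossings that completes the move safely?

Following every safe sequence of crossings from the start, the most of the 8 that can be at the dry ground as the punt arrives there on crossings 1, 3, 5 is 2, 3, 4 respectively; the best ever achieved is 4 of 8.
From crossing 7 on, no configuration arises that was not already reachable earlier: only 11 distinct safe configurations (who is on which side, and where the punt is) can ever be reached, none of them has everyone across, and every continuation just revisits them. They are: 0 officers + 0 mutineers across (punt back at the start); 0 officers + 1 mutineer across (punt there); 0 officers + 1 mutineer across (punt back at the start); 0 officers + 2 mutineers across (punt there); 0 officers + 2 mutineers across (punt back at the start); 0 officers + 3 mutineers across (punt there); 0 officers + 3 mutineers across (punt back at the start); 0 officers + 4 mutineers across (punt there); 1 officer + 1 mutineer across (punt there); 1 officer + 1 mutineer across (punt back at the start); 2 officers + 2 mutineers across (punt there). So no valid plan exists.

No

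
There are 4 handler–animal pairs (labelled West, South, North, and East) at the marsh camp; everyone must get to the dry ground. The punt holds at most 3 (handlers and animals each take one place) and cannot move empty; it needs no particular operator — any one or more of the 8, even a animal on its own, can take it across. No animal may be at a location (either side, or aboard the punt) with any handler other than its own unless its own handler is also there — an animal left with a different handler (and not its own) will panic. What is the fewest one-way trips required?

9

Counting alone: each trip to the dry ground takes at most 3 across and each return brings at least 1 back, so after t trips out (and t−1 returns) at most 3t − (t−1) of the 8 are across; that first reaches 8 at t = 4, so at least 7 crossings are needed.
The safety rule pushes this higher. Following every safe sequence of crossings, the most of the 8 that can be at the dry ground as the punt arrives there on crossing 7 is 7 — never all 8.
So no plan with fewer than 9 crossings exists, and this one achieves 9:
1. animal West and handler West cross → the dry ground.
2. handler West crosses ← the marsh camp.
3. animal South, handler South, and handler West cross → the dry ground.
4. animal West and handler West cross ← the marsh camp.
5. handler East, handler North, and handler West cross → the dry ground.
6. animal South crosses ← the marsh camp.
7. animal South and animal West cross → the dry ground.
8. animal West crosses ← the marsh camp.
9. animal East, animal North, and animal West cross → the dry ground.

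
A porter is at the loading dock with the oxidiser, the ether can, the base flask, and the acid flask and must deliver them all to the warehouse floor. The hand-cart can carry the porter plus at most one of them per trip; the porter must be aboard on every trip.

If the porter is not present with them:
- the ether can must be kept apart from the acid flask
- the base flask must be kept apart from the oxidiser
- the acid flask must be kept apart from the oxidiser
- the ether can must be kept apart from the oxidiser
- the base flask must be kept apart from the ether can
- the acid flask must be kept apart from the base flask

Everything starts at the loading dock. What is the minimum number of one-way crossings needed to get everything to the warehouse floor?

impossible

Whatever the first load, the items left behind include a forbidden pair without the porter. No opening move is safe, so no plan exists.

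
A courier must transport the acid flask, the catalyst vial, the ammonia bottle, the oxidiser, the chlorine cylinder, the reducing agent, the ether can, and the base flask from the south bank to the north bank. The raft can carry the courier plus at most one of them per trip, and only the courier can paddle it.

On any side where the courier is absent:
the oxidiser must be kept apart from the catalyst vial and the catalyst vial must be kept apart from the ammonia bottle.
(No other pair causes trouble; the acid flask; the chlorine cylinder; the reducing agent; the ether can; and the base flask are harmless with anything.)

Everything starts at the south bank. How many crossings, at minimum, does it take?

17

Counting alone: the courier can take at most 1 across per trip to the north bank, so moving all 8 needs at least 8 loaded trips out, with a return between consecutive ones — at least 15 crossings.
The safety rule pushes this higher. Following every safe sequence of crossings, the most of the 8 that can be at the north bank as the raft arrives there on crossing 15 is 7 — never all 8.
So no plan with fewer than 17 crossings exists, and this one achieves 17:
1. Courier goes to the north bank with the catalyst vial.
2. Courier goes back to the south bank alone.
3. Courier goes to the north bank with the acid flask.
4. Courier goes back to the south bank alone.
5. Courier goes to the north bank with the ammonia bottle.
6. Courier goes back to the south bank with the catalyst vial.
7. Courier goes to the north bank with the oxidiser.
8. Courier goes back to the south bank alone.
9. Courier goes to the north bank with the chlorine cylinder.
10. Courier goes back to the south bank alone.
11. Courier goes to the north bank with the reducing agent.
12. Courier goes back to the south bank alone.
13. Courier goes to the north bank with the ether can.
14. Courier goes back to the south bank alone.
15. Courier goes to the north bank with the base flask.
16. Courier goes back to the south bank alone.
17. Courier goes to the north bank with the catalyst vial.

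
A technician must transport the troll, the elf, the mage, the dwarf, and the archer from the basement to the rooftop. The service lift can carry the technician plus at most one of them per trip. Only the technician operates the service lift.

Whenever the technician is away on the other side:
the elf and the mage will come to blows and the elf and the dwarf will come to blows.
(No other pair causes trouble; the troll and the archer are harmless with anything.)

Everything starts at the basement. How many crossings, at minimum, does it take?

11

Counting alone: the technician can take at most 1 across per trip to the rooftop, so moving all 5 needs at least 5 loaded trips out, with a return between consecutive ones — at least 9 crossings.
The safety rule pushes this higher. Following every safe sequence of crossings, the most of the 5 that can be at the rooftop as the service lift arrives there on crossing 9 is 4 — never all 5.
So no plan with fewer than 11 crossings exists, and this one achieves 11:
1. Technician goes to the rooftop with the elf.
2. Technician goes back to the basement alone.
3. Technician goes to the rooftop with the troll.
4. Technician goes back to the basement alone.
5. Technician goes to the rooftop with the mage.
6. Technician goes back to the basement with the elf.
7. Technician goes to the rooftop with the dwarf.
8. Technician goes back to the basement alone.
9. Technician goes to the rooftop with the archer.
10. Technician goes back to the basement alone.
11. Technician goes to the rooftop with the elf.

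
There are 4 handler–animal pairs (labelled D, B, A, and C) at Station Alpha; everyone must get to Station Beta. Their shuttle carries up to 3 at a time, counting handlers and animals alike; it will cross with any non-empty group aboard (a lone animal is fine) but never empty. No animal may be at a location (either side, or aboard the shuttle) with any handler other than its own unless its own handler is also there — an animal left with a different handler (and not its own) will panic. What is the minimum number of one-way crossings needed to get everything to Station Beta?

9

Counting alone: each trip to Station Beta takes at most 3 across and each return brings at least 1 back, so after t trips out (and t−1 returns) at most 3t − (t−1) of the 8 are across; that first reaches 8 at t = 4, so at least 7 crossings are needed.
The safety rule pushes this higher. Following every safe sequence of crossings, the most of the 8 that can be at Station Beta as the shuttle arrives there on crossing 7 is 7 — never all 8.
So no plan with fewer than 9 crossings exists, and this one achieves 9:
1. animal D and handler D cross → Station Beta.
2. handler D crosses ← Station Alpha.
3. animal B, handler B, and handler D cross → Station Beta.
4. animal D and handler D cross ← Station Alpha.
5. handler A, handler C, and handler D cross → Station Beta.
6. animal B crosses ← Station Alpha.
7. animal B and animal D cross → Station Beta.
8. animal D crosses ← Station Alpha.
9. animal A, animal C, and animal D cross → Station Beta.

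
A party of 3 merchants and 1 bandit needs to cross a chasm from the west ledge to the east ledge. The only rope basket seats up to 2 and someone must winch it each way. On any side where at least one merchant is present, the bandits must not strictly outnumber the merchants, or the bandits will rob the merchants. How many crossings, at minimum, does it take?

5

Counting alone: each trip to the east ledge takes at most 2 across and each return brings at least 1 back, so after t trips out (and t−1 returns) at most 2t − (t−1) of the 4 are across; that first reaches 4 at t = 3, so at least 5 crossings are needed.
The plan below uses exactly 5 crossings, so it is optimal:
1. 1 merchant and 1 bandit → the east ledge.  (the west ledge: 2M 0B; the east ledge: 1M 1B)
2. 1 bandit ← the west ledge.  (the west ledge: 2M 1B; the east ledge: 1M 0B)
3. 1 merchant and 1 bandit → the east ledge.  (the west ledge: 1M 0B; the east ledge: 2M 1B)
4. 1 bandit ← the west ledge.  (the west ledge: 1M 1B; the east ledge: 2M 0B)
5. 1 merchant and 1 bandit → the east ledge.  (the west ledge: 0M 0B; the east ledge: 3M 1B)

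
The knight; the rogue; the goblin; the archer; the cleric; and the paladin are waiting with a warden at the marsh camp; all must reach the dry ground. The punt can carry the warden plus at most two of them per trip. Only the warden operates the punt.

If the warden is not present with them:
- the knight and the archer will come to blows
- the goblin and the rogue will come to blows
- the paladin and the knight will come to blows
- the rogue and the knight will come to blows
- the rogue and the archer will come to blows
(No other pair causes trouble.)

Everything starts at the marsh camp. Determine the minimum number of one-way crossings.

9

Counting alone: the warden can take at most 2 across per trip to the dry ground, so moving all 6 needs at least 3 loaded trips out, with a return between consecutive ones — at least 5 crossings.
The safety rule pushes this higher. Following every safe sequence of crossings, the most of the 6 that can be at the dry ground as the punt arrives there on crossings 5, 7 is 4, 5 respectively — never all 6.
So no plan with fewer than 9 crossings exists, and this one achieves 9:
1. Warden goes to the dry ground with the knight and the rogue.  [the marsh camp: the archer, the cleric, the goblin, the paladin | the dry ground: the knight, the rogue]
2. Warden goes back to the marsh camp with the knight.  [the marsh camp: the archer, the cleric, the goblin, the knight, the paladin | the dry ground: the rogue]
3. Warden goes to the dry ground with the goblin and the knight.  [the marsh camp: the archer, the cleric, the paladin | the dry ground: the goblin, the knight, the rogue]
4. Warden goes back to the marsh camp with the rogue.  [the marsh camp: the archer, the cleric, the paladin, the rogue | the dry ground: the goblin, the knight]
5. Warden goes to the dry ground with the cleric and the rogue.  [the marsh camp: the archer, the paladin | the dry ground: the cleric, the goblin, the knight, the rogue]
6. Warden goes back to the marsh camp with the rogue.  [the marsh camp: the archer, the paladin, the rogue | the dry ground: the cleric, the goblin, the knight]
7. Warden goes to the dry ground with the archer and the paladin.  [the marsh camp: the rogue | the dry ground: the archer, the cleric, the goblin, the knight, the paladin]
8. Warden goes back to the marsh camp with the knight.  [the marsh camp: the knight, the rogue | the dry ground: the archer, the cleric, the goblin, the paladin]
9. Warden goes to the dry ground with the knight and the rogue.  [the marsh camp: — | the dry ground: the archer, the cleric, the goblin, the knight, the paladin, the rogue]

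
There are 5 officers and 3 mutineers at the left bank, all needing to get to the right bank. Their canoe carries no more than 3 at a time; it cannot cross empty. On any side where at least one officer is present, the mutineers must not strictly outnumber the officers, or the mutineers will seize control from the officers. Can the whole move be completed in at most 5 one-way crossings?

Counting alone: each trip to the right bank takes at most 3 across and each return brings at least 1 back, so after t trips out (and t−1 returns) at most 3t − (t−1) of the 8 are across; that first reaches 8 at t = 4, so at least 7 crossings are needed.
Since 5 < 7, 5 crossings cannot be enough. (The shortest complete plan in fact takes 7:)
1. 2 mutineers → the right bank.  (the left bank: 5O 1M; the right bank: 0O 2M)
2. 1 mutineer ← the left bank.  (the left bank: 5O 2M; the right bank: 0O 1M)
3. 2 officers and 1 mutineer → the right bank.  (the left bank: 3O 1M; the right bank: 2O 2M)
4. 1 mutineer ← the left bank.  (the left bank: 3O 2M; the right bank: 2O 1M)
5. 1 officer and 2 mutineers → the right bank.  (the left bank: 2O 0M; the right bank: 3O 3M)
6. 1 mutineer ← the left bank.  (the left bank: 2O 1M; the right bank: 3O 2M)
7. 2 officers and 1 mutineer → the right bank.  (the left bank: 0O 0M; the right bank: 5O 3M)

No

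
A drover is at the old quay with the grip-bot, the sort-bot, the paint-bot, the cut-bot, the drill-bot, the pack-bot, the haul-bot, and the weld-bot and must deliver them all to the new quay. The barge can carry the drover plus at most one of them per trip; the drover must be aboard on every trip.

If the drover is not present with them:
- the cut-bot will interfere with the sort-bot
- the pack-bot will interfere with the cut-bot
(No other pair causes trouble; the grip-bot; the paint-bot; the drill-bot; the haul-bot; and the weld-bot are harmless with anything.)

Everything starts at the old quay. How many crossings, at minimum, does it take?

Counting alone: the drover can take at most 1 across per trip to the new quay, so moving all 8 needs at least 8 loaded trips out, with a return between consecutive ones — at least 15 crossings.
The safety rule pushes this higher. Following every safe sequence of crossings, the most of the 8 that can be at the new quay as the barge arrives there on crossing 15 is 7 — never all 8.
So no plan with fewer than 17 crossings exists, and this one achieves 17:
1. Drover goes to the new quay with the cut-bot.
2. Drover goes back to the old quay alone.
3. Drover goes to the new quay with the grip-bot.
4. Drover goes back to the old quay alone.
5. Drover goes to the new quay with the sort-bot.
6. Drover goes back to the old quay with the cut-bot.
7. Drover goes to the new quay with the pack-bot.
8. Drover goes back to the old quay alone.
9. Drover goes to the new quay with the paint-bot.
10. Drover goes back to the old quay alone.
11. Drover goes to the new quay with the drill-bot.
12. Drover goes back to the old quay alone.
13. Drover goes to the new quay with the haul-bot.
14. Drover goes back to the old quay alone.
15. Drover goes to the new quay with the weld-bot.
16. Drover goes back to the old quay alone.
17. Drover goes to the new quay with the cut-bot.

17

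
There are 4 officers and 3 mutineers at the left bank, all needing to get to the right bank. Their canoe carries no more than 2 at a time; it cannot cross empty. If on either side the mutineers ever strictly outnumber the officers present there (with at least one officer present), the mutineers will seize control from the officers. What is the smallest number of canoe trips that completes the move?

Counting alone: each trip to the right bank takes at most 2 across and each return brings at least 1 back, so after t trips out (and t−1 returns) at most 2t − (t−1) of the 7 are across; that first reaches 7 at t = 6, so at least 11 crossings are needed.
The plan below uses exactly 11 crossings, so it is optimal:
1. 2 mutineers → the right bank.  (the left bank: 4O 1M; the right bank: 0O 2M)
2. 1 mutineer ← the left bank.  (the left bank: 4O 2M; the right bank: 0O 1M)
3. 2 mutineers → the right bank.  (the left bank: 4O 0M; the right bank: 0O 3M)
4. 1 mutineer ← the left bank.  (the left bank: 4O 1M; the right bank: 0O 2M)
5. 2 officers → the right bank.  (the left bank: 2O 1M; the right bank: 2O 2M)
6. 1 mutineer ← the left bank.  (the left bank: 2O 2M; the right bank: 2O 1M)
7. 1 officer and 1 mutineer → the right bank.  (the left bank: 1O 1M; the right bank: 3O 2M)
8. 1 officer ← the left bank.  (the left bank: 2O 1M; the right bank: 2O 2M)
9. 1 officer and 1 mutineer → the right bank.  (the left bank: 1O 0M; the right bank: 3O 3M)
10. 1 mutineer ← the left bank.  (the left bank: 1O 1M; the right bank: 3O 2M)
11. 1 officer and 1 mutineer → the right bank.  (the left bank: 0O 0M; the right bank: 4O 3M)

11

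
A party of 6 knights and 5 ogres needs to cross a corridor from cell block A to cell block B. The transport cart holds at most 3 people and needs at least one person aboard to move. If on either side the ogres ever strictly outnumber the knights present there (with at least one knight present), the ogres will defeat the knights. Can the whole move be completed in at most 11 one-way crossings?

Yes — this plan uses 9 crossings (≤ 11):
1. 3 ogres → cell block B.  (cell block A: 6K 2O; cell block B: 0K 3O)
2. 1 ogre ← cell block A.  (cell block A: 6K 3O; cell block B: 0K 2O)
3. 3 knights → cell block B.  (cell block A: 3K 3O; cell block B: 3K 2O)
4. 1 knight ← cell block A.  (cell block A: 4K 3O; cell block B: 2K 2O)
5. 2 knights and 1 ogre → cell block B.  (cell block A: 2K 2O; cell block B: 4K 3O)
6. 1 knight ← cell block A.  (cell block A: 3K 2O; cell block B: 3K 3O)
7. 2 knights and 1 ogre → cell block B.  (cell block A: 1K 1O; cell block B: 5K 4O)
8. 1 knight ← cell block A.  (cell block A: 2K 1O; cell block B: 4K 4O)
9. 2 knights and 1 ogre → cell block B.  (cell block A: 0K 0O; cell block B: 6K 5O)

Yes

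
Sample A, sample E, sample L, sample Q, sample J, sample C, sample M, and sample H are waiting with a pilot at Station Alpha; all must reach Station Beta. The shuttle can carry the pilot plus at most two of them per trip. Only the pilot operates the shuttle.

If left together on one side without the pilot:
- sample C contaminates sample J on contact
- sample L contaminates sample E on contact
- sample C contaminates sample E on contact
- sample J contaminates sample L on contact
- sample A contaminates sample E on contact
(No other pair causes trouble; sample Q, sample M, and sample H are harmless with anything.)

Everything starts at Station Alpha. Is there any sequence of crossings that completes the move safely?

1. Pilot goes to Station Beta with sample E and sample J.  [Station Alpha: sample A, sample C, sample H, sample L, sample M, sample Q | Station Beta: sample E, sample J]
2. Pilot goes back to Station Alpha alone.  [Station Alpha: sample A, sample C, sample H, sample L, sample M, sample Q | Station Beta: sample E, sample J]
3. Pilot goes to Station Beta with sample A and sample L.  [Station Alpha: sample C, sample H, sample M, sample Q | Station Beta: sample A, sample E, sample J, sample L]
4. Pilot goes back to Station Alpha with sample E and sample J.  [Station Alpha: sample C, sample E, sample H, sample J, sample M, sample Q | Station Beta: sample A, sample L]
5. Pilot goes to Station Beta with sample C and sample Q.  [Station Alpha: sample E, sample H, sample J, sample M | Station Beta: sample A, sample C, sample L, sample Q]
6. Pilot goes back to Station Alpha alone.  [Station Alpha: sample E, sample H, sample J, sample M | Station Beta: sample A, sample C, sample L, sample Q]
7. Pilot goes to Station Beta with sample H and sample M.  [Station Alpha: sample E, sample J | Station Beta: sample A, sample C, sample H, sample L, sample M, sample Q]
8. Pilot goes back to Station Alpha alone.  [Station Alpha: sample E, sample J | Station Beta: sample A, sample C, sample H, sample L, sample M, sample Q]
9. Pilot goes to Station Beta with sample E and sample J.  [Station Alpha: — | Station Beta: sample A, sample C, sample E, sample H, sample J, sample L, sample M, sample Q]

Yes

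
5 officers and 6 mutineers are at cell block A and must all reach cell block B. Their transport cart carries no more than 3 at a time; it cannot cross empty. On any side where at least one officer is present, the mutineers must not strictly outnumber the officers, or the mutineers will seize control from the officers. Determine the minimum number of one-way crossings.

impossible

The mutineers already outnumber the officers at cell block A before anyone moves, so the starting position itself is disallowed.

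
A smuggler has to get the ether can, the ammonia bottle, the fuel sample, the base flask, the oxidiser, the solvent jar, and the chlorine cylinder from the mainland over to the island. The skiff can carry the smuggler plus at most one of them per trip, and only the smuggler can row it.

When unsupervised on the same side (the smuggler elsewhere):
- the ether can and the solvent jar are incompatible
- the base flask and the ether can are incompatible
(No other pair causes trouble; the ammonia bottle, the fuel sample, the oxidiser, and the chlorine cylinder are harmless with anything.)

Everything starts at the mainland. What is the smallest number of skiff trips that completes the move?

15

Counting alone: the smuggler can take at most 1 across per trip to the island, so moving all 7 needs at least 7 loaded trips out, with a return between consecutive ones — at least 13 crossings.
The safety rule pushes this higher. Following every safe sequence of crossings, the most of the 7 that can be at the island as the skiff arrives there on crossing 13 is 6 — never all 7.
So no plan with fewer than 15 crossings exists, and this one achieves 15:
1. Smuggler goes to the island with the ether can.  [the mainland: the ammonia bottle, the base flask, the chlorine cylinder, the fuel sample, the oxidiser, the solvent jar | the island: the ether can]
2. Smuggler goes back to the mainland alone.  [the mainland: the ammonia bottle, the base flask, the chlorine cylinder, the fuel sample, the oxidiser, the solvent jar | the island: the ether can]
3. Smuggler goes to the island with the ammonia bottle.  [the mainland: the base flask, the chlorine cylinder, the fuel sample, the oxidiser, the solvent jar | the island: the ammonia bottle, the ether can]
4. Smuggler goes back to the mainland alone.  [the mainland: the base flask, the chlorine cylinder, the fuel sample, the oxidiser, the solvent jar | the island: the ammonia bottle, the ether can]
5. Smuggler goes to the island with the fuel sample.  [the mainland: the base flask, the chlorine cylinder, the oxidiser, the solvent jar | the island: the ammonia bottle, the ether can, the fuel sample]
6. Smuggler goes back to the mainland alone.  [the mainland: the base flask, the chlorine cylinder, the oxidiser, the solvent jar | the island: the ammonia bottle, the ether can, the fuel sample]
7. Smuggler goes to the island with the base flask.  [the mainland: the chlorine cylinder, the oxidiser, the solvent jar | the island: the ammonia bottle, the base flask, the ether can, the fuel sample]
8. Smuggler goes back to the mainland with the ether can.  [the mainland: the chlorine cylinder, the ether can, the oxidiser, the solvent jar | the island: the ammonia bottle, the base flask, the fuel sample]
9. Smuggler goes to the island with the solvent jar.  [the mainland: the chlorine cylinder, the ether can, the oxidiser | the island: the ammonia bottle, the base flask, the fuel sample, the solvent jar]
10. Smuggler goes back to the mainland alone.  [the mainland: the chlorine cylinder, the ether can, the oxidiser | the island: the ammonia bottle, the base flask, the fuel sample, the solvent jar]
11. Smuggler goes to the island with the oxidiser.  [the mainland: the chlorine cylinder, the ether can | the island: the ammonia bottle, the base flask, the fuel sample, the oxidiser, the solvent jar]
12. Smuggler goes back to the mainland alone.  [the mainland: the chlorine cylinder, the ether can | the island: the ammonia bottle, the base flask, the fuel sample, the oxidiser, the solvent jar]
13. Smuggler goes to the island with the chlorine cylinder.  [the mainland: the ether can | the island: the ammonia bottle, the base flask, the chlorine cylinder, the fuel sample, the oxidiser, the solvent jar]
14. Smuggler goes back to the mainland alone.  [the mainland: the ether can | the island: the ammonia bottle, the base flask, the chlorine cylinder, the fuel sample, the oxidiser, the solvent jar]
15. Smuggler goes to the island with the ether can.  [the mainland: — | the island: the ammonia bottle, the base flask, the chlorine cylinder, the ether can, the fuel sample, the oxidiser, the solvent jar]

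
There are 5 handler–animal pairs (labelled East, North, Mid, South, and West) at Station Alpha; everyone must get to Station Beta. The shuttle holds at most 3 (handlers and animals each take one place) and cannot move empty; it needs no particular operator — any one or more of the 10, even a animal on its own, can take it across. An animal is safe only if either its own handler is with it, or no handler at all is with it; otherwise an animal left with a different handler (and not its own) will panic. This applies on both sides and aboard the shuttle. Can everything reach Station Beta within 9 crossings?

No

Counting alone: each trip to Station Beta takes at most 3 across and each return brings at least 1 back, so after t trips out (and t−1 returns) at most 3t − (t−1) of the 10 are across; that first reaches 10 at t = 5, so at least 9 crossings are needed.
The safety rule pushes this higher. Following every safe sequence of crossings, the most of the 10 that can be at Station Beta as the shuttle arrives there on crossing 9 is 9 — never all 10.
So the move cannot be finished within 9 crossings. (The shortest complete plan takes 11:)
1. animal East and handler East cross → Station Beta.
2. handler East crosses ← Station Alpha.
3. animal Mid, animal North, and animal South cross → Station Beta.
4. animal East crosses ← Station Alpha.
5. handler Mid, handler North, and handler South cross → Station Beta.
6. animal North and handler North cross ← Station Alpha.
7. handler East, handler North, and handler West cross → Station Beta.
8. animal Mid crosses ← Station Alpha.
9. animal East and animal North cross → Station Beta.
10. animal East crosses ← Station Alpha.
11. animal East, animal Mid, and animal West cross → Station Beta.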